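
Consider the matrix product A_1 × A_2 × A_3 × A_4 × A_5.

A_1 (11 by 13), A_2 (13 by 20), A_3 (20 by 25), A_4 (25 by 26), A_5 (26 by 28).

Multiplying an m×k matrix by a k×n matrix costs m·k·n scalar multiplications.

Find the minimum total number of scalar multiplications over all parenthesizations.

23518

Adjacent pairs: A_1A_2 = 11·13·20 = 2860; A_2A_3 = 13·20·25 = 6500; A_3A_4 = 20·25·26 = 13000; A_4A_5 = 25·26·28 = 18200.
Length 3: A_1..A_3: k=1: 0+6500+11·13·25=10075; k=2: 2860+0+11·20·25=8360 → min 8360 | A_2..A_4: k=2: 0+13000+13·20·26=19760; k=3: 6500+0+13·25·26=14950 → min 14950 | A_3..A_5: k=3: 0+18200+20·25·28=32200; k=4: 13000+0+20·26·28=27560 → min 27560.
Length 4: A_1..A_4: k=1: 0+14950+11·13·26=18668; k=2: 2860+13000+11·20·26=21580; k=3: 8360+0+11·25·26=15510 → min 15510 | A_2..A_5: k=2: 0+27560+13·20·28=34840; k=3: 6500+18200+13·25·28=33800; k=4: 14950+0+13·26·28=24414 → min 24414.
Length 5: A_1..A_5: k=1: 0+24414+11·13·28=28418; k=2: 2860+27560+11·20·28=36580; k=3: 8360+18200+11·25·28=34260; k=4: 15510+0+11·26·28=23518 → min 23518.
Optimal order: ((((A_1 × A_2) × A_3) × A_4) × A_5) with cost 23518.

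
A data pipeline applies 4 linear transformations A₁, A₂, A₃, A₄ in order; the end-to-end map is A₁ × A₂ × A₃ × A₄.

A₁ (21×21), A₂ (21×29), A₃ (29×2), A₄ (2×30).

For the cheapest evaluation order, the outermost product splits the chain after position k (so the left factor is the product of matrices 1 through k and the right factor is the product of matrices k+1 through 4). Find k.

3

Adjacent pairs: A₁A₂ = 21·21·29 = 12789; A₂A₃ = 21·29·2 = 1218; A₃A₄ = 29·2·30 = 1740.
Length 3: A₁..A₃: k=1: 0+1218+21·21·2=2100; k=2: 12789+0+21·29·2=14007 → min 2100 | A₂..A₄: k=2: 0+1740+21·29·30=20010; k=3: 1218+0+21·2·30=2478 → min 2478.
Top-level splits: k=1: (A₁..A₁)·(A₂..A₄) → 0+2478+21·21·30 = 15708; k=2: (A₁..A₂)·(A₃..A₄) → 12789+1740+21·29·30 = 32799; k=3: (A₁..A₃)·(A₄..A₄) → 2100+0+21·2·30 = 3360.
Best split is after A₃, i.e. k = 3.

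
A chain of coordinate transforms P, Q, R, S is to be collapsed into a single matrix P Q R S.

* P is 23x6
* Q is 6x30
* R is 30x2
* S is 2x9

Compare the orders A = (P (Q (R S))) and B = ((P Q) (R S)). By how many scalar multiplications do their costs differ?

7488

Order A = (P (Q (R S))): (R S): 30×2 by 2×9 → 30×9, cost 30·2·9 = 540; (Q (R S)): 6×30 by 30×9 → 6×9, cost 6·30·9 = 1620; cumulative 2160; (P (Q (R S))): 23×6 by 6×9 → 23×9, cost 23·6·9 = 1242; cumulative 3402. Total 3402.
Order B = ((P Q) (R S)): (P Q): 23×6 by 6×30 → 23×30, cost 23·6·30 = 4140; (R S): 30×2 by 2×9 → 30×9, cost 30·2·9 = 540; ((P Q) (R S)): 23×30 by 30×9 → 23×9, cost 23·30·9 = 6210; cumulative 10890. Total 10890.
Difference: |3402 − 10890| = 7488.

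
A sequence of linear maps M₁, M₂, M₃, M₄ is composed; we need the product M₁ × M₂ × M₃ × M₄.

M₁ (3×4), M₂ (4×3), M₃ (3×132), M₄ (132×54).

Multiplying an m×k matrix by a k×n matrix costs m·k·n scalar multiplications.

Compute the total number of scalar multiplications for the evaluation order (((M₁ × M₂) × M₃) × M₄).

22608

(M₁ × M₂): 3×4 by 4×3 → 3×3, cost 3·4·3 = 36
((M₁ × M₂) × M₃): 3×3 by 3×132 → 3×132, cost 3·3·132 = 1188; cumulative 1224
(((M₁ × M₂) × M₃) × M₄): 3×132 by 132×54 → 3×54, cost 3·132·54 = 21384; cumulative 22608
Total: 22608 scalar multiplications.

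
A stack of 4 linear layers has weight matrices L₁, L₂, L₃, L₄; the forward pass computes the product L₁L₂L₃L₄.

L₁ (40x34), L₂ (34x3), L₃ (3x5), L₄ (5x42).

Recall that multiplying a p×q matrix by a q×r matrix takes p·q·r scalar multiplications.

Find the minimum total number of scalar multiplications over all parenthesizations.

Adjacent pairs: L₁L₂ = 40·34·3 = 4080; L₂L₃ = 34·3·5 = 510; L₃L₄ = 3·5·42 = 630.
Length 3: L₁..L₃: k=1: 0+510+40·34·5=7310; k=2: 4080+0+40·3·5=4680 → min 4680 | L₂..L₄: k=2: 0+630+34·3·42=4914; k=3: 510+0+34·5·42=7650 → min 4914.
Length 4: L₁..L₄: k=1: 0+4914+40·34·42=62034; k=2: 4080+630+40·3·42=9750; k=3: 4680+0+40·5·42=13080 → min 9750.
Optimal order: ((L₁L₂)(L₃L₄)) with cost 9750.

9750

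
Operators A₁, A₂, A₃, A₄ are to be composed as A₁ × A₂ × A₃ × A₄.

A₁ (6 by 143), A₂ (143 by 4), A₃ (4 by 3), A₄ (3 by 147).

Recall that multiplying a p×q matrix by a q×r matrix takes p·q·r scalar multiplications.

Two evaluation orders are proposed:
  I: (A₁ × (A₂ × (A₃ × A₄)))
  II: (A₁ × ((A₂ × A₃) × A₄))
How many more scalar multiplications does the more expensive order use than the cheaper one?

Order I = (A₁ × (A₂ × (A₃ × A₄))): (A₃ × A₄): 4×3 by 3×147 → 4×147, cost 4·3·147 = 1764; (A₂ × (A₃ × A₄)): 143×4 by 4×147 → 143×147, cost 143·4·147 = 84084; cumulative 85848; (A₁ × (A₂ × (A₃ × A₄))): 6×143 by 143×147 → 6×147, cost 6·143·147 = 126126; cumulative 211974. Total 211974.
Order II = (A₁ × ((A₂ × A₃) × A₄)): (A₂ × A₃): 143×4 by 4×3 → 143×3, cost 143·4·3 = 1716; ((A₂ × A₃) × A₄): 143×3 by 3×147 → 143×147, cost 143·3·147 = 63063; cumulative 64779; (A₁ × ((A₂ × A₃) × A₄)): 6×143 by 143×147 → 6×147, cost 6·143·147 = 126126; cumulative 190905. Total 190905.
Difference: |211974 − 190905| = 21069.

21069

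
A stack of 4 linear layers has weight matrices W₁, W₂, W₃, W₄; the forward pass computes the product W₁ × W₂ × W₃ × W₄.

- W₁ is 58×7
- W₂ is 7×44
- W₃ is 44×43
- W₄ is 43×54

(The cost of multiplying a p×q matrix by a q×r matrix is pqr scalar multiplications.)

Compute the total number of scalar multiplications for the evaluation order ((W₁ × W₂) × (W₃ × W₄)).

(W₁ × W₂): 58×7 by 7×44 → 58×44, cost 58·7·44 = 17864
(W₃ × W₄): 44×43 by 43×54 → 44×54, cost 44·43·54 = 102168
((W₁ × W₂) × (W₃ × W₄)): 58×44 by 44×54 → 58×54, cost 58·44·54 = 137808; cumulative 257840
Total: 257840 scalar multiplications.

257840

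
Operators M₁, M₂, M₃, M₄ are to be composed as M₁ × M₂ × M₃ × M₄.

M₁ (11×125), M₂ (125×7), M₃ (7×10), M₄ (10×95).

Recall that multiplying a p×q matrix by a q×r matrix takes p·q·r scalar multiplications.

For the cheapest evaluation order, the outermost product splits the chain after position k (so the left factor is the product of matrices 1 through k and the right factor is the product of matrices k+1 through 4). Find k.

Adjacent pairs: M₁M₂ = 11·125·7 = 9625; M₂M₃ = 125·7·10 = 8750; M₃M₄ = 7·10·95 = 6650.
Length 3: M₁..M₃: k=1: 0+8750+11·125·10=22500; k=2: 9625+0+11·7·10=10395 → min 10395 | M₂..M₄: k=2: 0+6650+125·7·95=89775; k=3: 8750+0+125·10·95=127500 → min 89775.
Top-level splits: k=1: (M₁..M₁)·(M₂..M₄) → 0+89775+11·125·95 = 220400; k=2: (M₁..M₂)·(M₃..M₄) → 9625+6650+11·7·95 = 23590; k=3: (M₁..M₃)·(M₄..M₄) → 10395+0+11·10·95 = 20845.
Best split is after M₃, i.e. k = 3.

3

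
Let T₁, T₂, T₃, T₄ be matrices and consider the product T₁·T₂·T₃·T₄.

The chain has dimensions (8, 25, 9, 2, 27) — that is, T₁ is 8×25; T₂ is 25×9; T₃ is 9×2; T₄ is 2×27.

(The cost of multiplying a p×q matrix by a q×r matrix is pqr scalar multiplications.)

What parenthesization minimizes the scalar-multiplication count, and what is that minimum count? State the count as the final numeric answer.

1282

Adjacent pairs: T₁T₂ = 8·25·9 = 1800; T₂T₃ = 25·9·2 = 450; T₃T₄ = 9·2·27 = 486.
Length 3: T₁..T₃: k=1: 0+450+8·25·2=850; k=2: 1800+0+8·9·2=1944 → min 850 | T₂..T₄: k=2: 0+486+25·9·27=6561; k=3: 450+0+25·2·27=1800 → min 1800.
Length 4: T₁..T₄: k=1: 0+1800+8·25·27=7200; k=2: 1800+486+8·9·27=4230; k=3: 850+0+8·2·27=1282 → min 1282.
Optimal parenthesization: ((T₁·(T₂·T₃))·T₄) with cost 1282.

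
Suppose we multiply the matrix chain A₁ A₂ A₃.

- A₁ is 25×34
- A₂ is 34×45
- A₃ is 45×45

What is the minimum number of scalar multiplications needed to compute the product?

Order (A₁ (A₂ A₃)): (A₂ A₃): 34×45 by 45×45 → 34×45, cost 34·45·45 = 68850; (A₁ (A₂ A₃)): 25×34 by 34×45 → 25×45, cost 25·34·45 = 38250; cumulative 107100. Total 107100.
Order ((A₁ A₂) A₃): (A₁ A₂): 25×34 by 34×45 → 25×45, cost 25·34·45 = 38250; ((A₁ A₂) A₃): 25×45 by 45×45 → 25×45, cost 25·45·45 = 50625; cumulative 88875. Total 88875.
Minimum: 88875.

88875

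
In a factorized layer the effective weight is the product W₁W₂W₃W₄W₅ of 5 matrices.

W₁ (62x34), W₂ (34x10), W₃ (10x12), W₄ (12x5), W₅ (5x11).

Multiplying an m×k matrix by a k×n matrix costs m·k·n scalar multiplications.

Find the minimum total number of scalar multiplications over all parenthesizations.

Adjacent pairs: W₁W₂ = 62·34·10 = 21080; W₂W₃ = 34·10·12 = 4080; W₃W₄ = 10·12·5 = 600; W₄W₅ = 12·5·11 = 660.
Length 3: W₁..W₃: k=1: 0+4080+62·34·12=29376; k=2: 21080+0+62·10·12=28520 → min 28520 | W₂..W₄: k=2: 0+600+34·10·5=2300; k=3: 4080+0+34·12·5=6120 → min 2300 | W₃..W₅: k=3: 0+660+10·12·11=1980; k=4: 600+0+10·5·11=1150 → min 1150.
Length 4: W₁..W₄: k=1: 0+2300+62·34·5=12840; k=2: 21080+600+62·10·5=24780; k=3: 28520+0+62·12·5=32240 → min 12840 | W₂..W₅: k=2: 0+1150+34·10·11=4890; k=3: 4080+660+34·12·11=9228; k=4: 2300+0+34·5·11=4170 → min 4170.
Length 5: W₁..W₅: k=1: 0+4170+62·34·11=27358; k=2: 21080+1150+62·10·11=29050; k=3: 28520+660+62·12·11=37364; k=4: 12840+0+62·5·11=16250 → min 16250.
Optimal order: ((W₁(W₂(W₃W₄)))W₅) with cost 16250.

16250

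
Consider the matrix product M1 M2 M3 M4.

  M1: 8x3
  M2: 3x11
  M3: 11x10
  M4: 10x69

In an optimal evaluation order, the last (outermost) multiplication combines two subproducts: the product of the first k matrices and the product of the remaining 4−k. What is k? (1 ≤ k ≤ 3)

1

Adjacent pairs: M1M2 = 8·3·11 = 264; M2M3 = 3·11·10 = 330; M3M4 = 11·10·69 = 7590.
Length 3: M1..M3: k=1: 0+330+8·3·10=570; k=2: 264+0+8·11·10=1144 → min 570 | M2..M4: k=2: 0+7590+3·11·69=9867; k=3: 330+0+3·10·69=2400 → min 2400.
Top-level splits: k=1: (M1..M1)·(M2..M4) → 0+2400+8·3·69 = 4056; k=2: (M1..M2)·(M3..M4) → 264+7590+8·11·69 = 13926; k=3: (M1..M3)·(M4..M4) → 570+0+8·10·69 = 6090.
Best split is after M1, i.e. k = 1.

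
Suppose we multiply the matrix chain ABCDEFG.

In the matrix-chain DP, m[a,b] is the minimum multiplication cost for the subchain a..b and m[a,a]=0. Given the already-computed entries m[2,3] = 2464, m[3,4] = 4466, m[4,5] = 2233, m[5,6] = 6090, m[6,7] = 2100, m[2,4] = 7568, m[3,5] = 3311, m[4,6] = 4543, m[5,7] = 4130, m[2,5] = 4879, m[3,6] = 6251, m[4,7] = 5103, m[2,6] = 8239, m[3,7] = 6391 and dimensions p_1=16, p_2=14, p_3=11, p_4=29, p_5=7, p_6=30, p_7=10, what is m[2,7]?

m[2,7] = min over k∈[2,6] of m[2,k]+m[k+1,7]+p_{1}·p_k·p_{7}.
k=2: 0 + 6391 + 16·14·10 = 8631; k=3: 2464 + 5103 + 16·11·10 = 9327; k=4: 7568 + 4130 + 16·29·10 = 16338; k=5: 4879 + 2100 + 16·7·10 = 8099; k=6: 8239 + 0 + 16·30·10 = 13039.
Minimum: 8099 at k=5.

8099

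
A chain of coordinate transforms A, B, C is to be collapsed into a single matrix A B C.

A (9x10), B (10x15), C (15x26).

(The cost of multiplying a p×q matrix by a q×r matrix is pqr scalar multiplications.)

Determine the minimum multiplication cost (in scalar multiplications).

4860

Order (A (B C)): (B C): 10×15 by 15×26 → 10×26, cost 10·15·26 = 3900; (A (B C)): 9×10 by 10×26 → 9×26, cost 9·10·26 = 2340; cumulative 6240. Total 6240.
Order ((A B) C): (A B): 9×10 by 10×15 → 9×15, cost 9·10·15 = 1350; ((A B) C): 9×15 by 15×26 → 9×26, cost 9·15·26 = 3510; cumulative 4860. Total 4860.
Minimum: 4860.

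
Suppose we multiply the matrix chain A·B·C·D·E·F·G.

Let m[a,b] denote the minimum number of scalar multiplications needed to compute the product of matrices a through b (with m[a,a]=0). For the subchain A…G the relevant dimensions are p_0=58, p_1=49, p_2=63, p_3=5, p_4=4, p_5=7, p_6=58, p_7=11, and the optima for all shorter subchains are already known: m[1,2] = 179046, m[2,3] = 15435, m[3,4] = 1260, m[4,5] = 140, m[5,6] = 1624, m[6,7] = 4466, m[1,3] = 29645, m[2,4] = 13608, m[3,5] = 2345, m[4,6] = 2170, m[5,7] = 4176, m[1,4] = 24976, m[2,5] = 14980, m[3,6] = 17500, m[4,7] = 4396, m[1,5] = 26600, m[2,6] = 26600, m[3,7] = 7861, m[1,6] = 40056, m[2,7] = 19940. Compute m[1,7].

31704

m[1,7] = min over k∈[1,6] of m[1,k]+m[k+1,7]+p_{0}·p_k·p_{7}.
k=1: 0 + 19940 + 58·49·11 = 51202; k=2: 179046 + 7861 + 58·63·11 = 227101; k=3: 29645 + 4396 + 58·5·11 = 37231; k=4: 24976 + 4176 + 58·4·11 = 31704; k=5: 26600 + 4466 + 58·7·11 = 35532; k=6: 40056 + 0 + 58·58·11 = 77060.
Minimum: 31704 at k=4.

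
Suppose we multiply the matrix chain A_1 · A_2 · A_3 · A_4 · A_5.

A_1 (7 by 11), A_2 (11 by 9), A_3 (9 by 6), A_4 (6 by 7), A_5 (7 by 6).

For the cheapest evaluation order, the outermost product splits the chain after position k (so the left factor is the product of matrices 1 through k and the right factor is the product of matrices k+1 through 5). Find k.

Adjacent pairs: A_1A_2 = 7·11·9 = 693; A_2A_3 = 11·9·6 = 594; A_3A_4 = 9·6·7 = 378; A_4A_5 = 6·7·6 = 252.
Length 3: A_1..A_3: k=1: 0+594+7·11·6=1056; k=2: 693+0+7·9·6=1071 → min 1056 | A_2..A_4: k=2: 0+378+11·9·7=1071; k=3: 594+0+11·6·7=1056 → min 1056 | A_3..A_5: k=3: 0+252+9·6·6=576; k=4: 378+0+9·7·6=756 → min 576.
Length 4: A_1..A_4: k=1: 0+1056+7·11·7=1595; k=2: 693+378+7·9·7=1512; k=3: 1056+0+7·6·7=1350 → min 1350 | A_2..A_5: k=2: 0+576+11·9·6=1170; k=3: 594+252+11·6·6=1242; k=4: 1056+0+11·7·6=1518 → min 1170.
Top-level splits: k=1: (A_1..A_1)·(A_2..A_5) → 0+1170+7·11·6 = 1632; k=2: (A_1..A_2)·(A_3..A_5) → 693+576+7·9·6 = 1647; k=3: (A_1..A_3)·(A_4..A_5) → 1056+252+7·6·6 = 1560; k=4: (A_1..A_4)·(A_5..A_5) → 1350+0+7·7·6 = 1644.
Best split is after A_3, i.e. k = 3.

3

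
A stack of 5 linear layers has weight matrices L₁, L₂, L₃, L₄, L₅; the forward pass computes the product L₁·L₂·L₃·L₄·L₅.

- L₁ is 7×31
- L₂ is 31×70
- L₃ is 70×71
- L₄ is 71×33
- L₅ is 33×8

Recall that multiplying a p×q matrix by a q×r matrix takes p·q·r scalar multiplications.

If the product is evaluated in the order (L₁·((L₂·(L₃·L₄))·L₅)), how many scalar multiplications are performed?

(L₃·L₄): 70×71 by 71×33 → 70×33, cost 70·71·33 = 164010
(L₂·(L₃·L₄)): 31×70 by 70×33 → 31×33, cost 31·70·33 = 71610; cumulative 235620
((L₂·(L₃·L₄))·L₅): 31×33 by 33×8 → 31×8, cost 31·33·8 = 8184; cumulative 243804
(L₁·((L₂·(L₃·L₄))·L₅)): 7×31 by 31×8 → 7×8, cost 7·31·8 = 1736; cumulative 245540
Total: 245540 scalar multiplications.

245540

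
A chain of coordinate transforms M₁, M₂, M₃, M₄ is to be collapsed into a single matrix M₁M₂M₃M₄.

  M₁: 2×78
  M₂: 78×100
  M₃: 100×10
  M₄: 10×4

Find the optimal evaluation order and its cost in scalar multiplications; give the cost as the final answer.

Adjacent pairs: M₁M₂ = 2·78·100 = 15600; M₂M₃ = 78·100·10 = 78000; M₃M₄ = 100·10·4 = 4000.
Length 3: M₁..M₃: k=1: 0+78000+2·78·10=79560; k=2: 15600+0+2·100·10=17600 → min 17600 | M₂..M₄: k=2: 0+4000+78·100·4=35200; k=3: 78000+0+78·10·4=81120 → min 35200.
Length 4: M₁..M₄: k=1: 0+35200+2·78·4=35824; k=2: 15600+4000+2·100·4=20400; k=3: 17600+0+2·10·4=17680 → min 17680.
Optimal parenthesization: (((M₁M₂)M₃)M₄) with cost 17680.

17680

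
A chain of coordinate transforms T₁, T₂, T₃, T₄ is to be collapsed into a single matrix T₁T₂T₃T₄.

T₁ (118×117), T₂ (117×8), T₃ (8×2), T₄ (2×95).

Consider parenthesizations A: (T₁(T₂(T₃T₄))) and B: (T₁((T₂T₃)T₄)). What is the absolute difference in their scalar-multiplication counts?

66338

Order A = (T₁(T₂(T₃T₄))): (T₃T₄): 8×2 by 2×95 → 8×95, cost 8·2·95 = 1520; (T₂(T₃T₄)): 117×8 by 8×95 → 117×95, cost 117·8·95 = 88920; cumulative 90440; (T₁(T₂(T₃T₄))): 118×117 by 117×95 → 118×95, cost 118·117·95 = 1311570; cumulative 1402010. Total 1402010.
Order B = (T₁((T₂T₃)T₄)): (T₂T₃): 117×8 by 8×2 → 117×2, cost 117·8·2 = 1872; ((T₂T₃)T₄): 117×2 by 2×95 → 117×95, cost 117·2·95 = 22230; cumulative 24102; (T₁((T₂T₃)T₄)): 118×117 by 117×95 → 118×95, cost 118·117·95 = 1311570; cumulative 1335672. Total 1335672.
Difference: |1402010 − 1335672| = 66338.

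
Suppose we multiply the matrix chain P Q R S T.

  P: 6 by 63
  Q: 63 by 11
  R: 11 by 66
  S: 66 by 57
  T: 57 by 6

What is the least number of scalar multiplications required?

31482

Adjacent pairs: PQ = 6·63·11 = 4158; QR = 63·11·66 = 45738; RS = 11·66·57 = 41382; ST = 66·57·6 = 22572.
Length 3: P..R: k=1: 0+45738+6·63·66=70686; k=2: 4158+0+6·11·66=8514 → min 8514 | Q..S: k=2: 0+41382+63·11·57=80883; k=3: 45738+0+63·66·57=282744 → min 80883 | R..T: k=3: 0+22572+11·66·6=26928; k=4: 41382+0+11·57·6=45144 → min 26928.
Length 4: P..S: k=1: 0+80883+6·63·57=102429; k=2: 4158+41382+6·11·57=49302; k=3: 8514+0+6·66·57=31086 → min 31086 | Q..T: k=2: 0+26928+63·11·6=31086; k=3: 45738+22572+63·66·6=93258; k=4: 80883+0+63·57·6=102429 → min 31086.
Length 5: P..T: k=1: 0+31086+6·63·6=33354; k=2: 4158+26928+6·11·6=31482; k=3: 8514+22572+6·66·6=33462; k=4: 31086+0+6·57·6=33138 → min 31482.
Optimal order: ((P Q) (R (S T))) with cost 31482.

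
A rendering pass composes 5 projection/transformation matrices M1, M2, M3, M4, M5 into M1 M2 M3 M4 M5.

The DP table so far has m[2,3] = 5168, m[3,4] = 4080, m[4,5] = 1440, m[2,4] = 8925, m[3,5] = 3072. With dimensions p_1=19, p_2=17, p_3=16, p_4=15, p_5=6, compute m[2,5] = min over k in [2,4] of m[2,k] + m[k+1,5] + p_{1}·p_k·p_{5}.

m[2,5] = min over k∈[2,4] of m[2,k]+m[k+1,5]+p_{1}·p_k·p_{5}.
k=2: 0 + 3072 + 19·17·6 = 5010; k=3: 5168 + 1440 + 19·16·6 = 8432; k=4: 8925 + 0 + 19·15·6 = 10635.
Minimum: 5010 at k=2.

5010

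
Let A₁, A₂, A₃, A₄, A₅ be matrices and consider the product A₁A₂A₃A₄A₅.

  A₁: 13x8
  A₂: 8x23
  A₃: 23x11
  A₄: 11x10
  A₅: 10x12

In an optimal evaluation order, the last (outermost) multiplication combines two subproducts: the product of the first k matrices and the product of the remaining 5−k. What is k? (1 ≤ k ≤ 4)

1

Adjacent pairs: A₁A₂ = 13·8·23 = 2392; A₂A₃ = 8·23·11 = 2024; A₃A₄ = 23·11·10 = 2530; A₄A₅ = 11·10·12 = 1320.
Length 3: A₁..A₃: k=1: 0+2024+13·8·11=3168; k=2: 2392+0+13·23·11=5681 → min 3168 | A₂..A₄: k=2: 0+2530+8·23·10=4370; k=3: 2024+0+8·11·10=2904 → min 2904 | A₃..A₅: k=3: 0+1320+23·11·12=4356; k=4: 2530+0+23·10·12=5290 → min 4356.
Length 4: A₁..A₄: k=1: 0+2904+13·8·10=3944; k=2: 2392+2530+13·23·10=7912; k=3: 3168+0+13·11·10=4598 → min 3944 | A₂..A₅: k=2: 0+4356+8·23·12=6564; k=3: 2024+1320+8·11·12=4400; k=4: 2904+0+8·10·12=3864 → min 3864.
Top-level splits: k=1: (A₁..A₁)·(A₂..A₅) → 0+3864+13·8·12 = 5112; k=2: (A₁..A₂)·(A₃..A₅) → 2392+4356+13·23·12 = 10336; k=3: (A₁..A₃)·(A₄..A₅) → 3168+1320+13·11·12 = 6204; k=4: (A₁..A₄)·(A₅..A₅) → 3944+0+13·10·12 = 5504.
Best split is after A₁, i.e. k = 1.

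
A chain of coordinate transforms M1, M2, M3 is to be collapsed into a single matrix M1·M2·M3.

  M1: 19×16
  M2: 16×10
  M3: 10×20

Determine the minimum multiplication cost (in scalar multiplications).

6840

Order (M1·(M2·M3)): (M2·M3): 16×10 by 10×20 → 16×20, cost 16·10·20 = 3200; (M1·(M2·M3)): 19×16 by 16×20 → 19×20, cost 19·16·20 = 6080; cumulative 9280. Total 9280.
Order ((M1·M2)·M3): (M1·M2): 19×16 by 16×10 → 19×10, cost 19·16·10 = 3040; ((M1·M2)·M3): 19×10 by 10×20 → 19×20, cost 19·10·20 = 3800; cumulative 6840. Total 6840.
Minimum: 6840.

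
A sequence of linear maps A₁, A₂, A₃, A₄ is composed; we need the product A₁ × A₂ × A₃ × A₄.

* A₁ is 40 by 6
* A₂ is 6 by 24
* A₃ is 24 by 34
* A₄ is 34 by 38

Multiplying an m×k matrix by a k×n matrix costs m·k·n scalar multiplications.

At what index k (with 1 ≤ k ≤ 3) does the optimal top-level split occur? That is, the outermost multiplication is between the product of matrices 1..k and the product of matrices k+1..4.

1

Adjacent pairs: A₁A₂ = 40·6·24 = 5760; A₂A₃ = 6·24·34 = 4896; A₃A₄ = 24·34·38 = 31008.
Length 3: A₁..A₃: k=1: 0+4896+40·6·34=13056; k=2: 5760+0+40·24·34=38400 → min 13056 | A₂..A₄: k=2: 0+31008+6·24·38=36480; k=3: 4896+0+6·34·38=12648 → min 12648.
Top-level splits: k=1: (A₁..A₁)·(A₂..A₄) → 0+12648+40·6·38 = 21768; k=2: (A₁..A₂)·(A₃..A₄) → 5760+31008+40·24·38 = 73248; k=3: (A₁..A₃)·(A₄..A₄) → 13056+0+40·34·38 = 64736.
Best split is after A₁, i.e. k = 1.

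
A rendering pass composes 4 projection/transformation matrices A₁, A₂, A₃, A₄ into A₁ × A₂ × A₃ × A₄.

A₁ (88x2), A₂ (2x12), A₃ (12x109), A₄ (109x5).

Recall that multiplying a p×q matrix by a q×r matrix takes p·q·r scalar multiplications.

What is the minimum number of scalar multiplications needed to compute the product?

4586

Adjacent pairs: A₁A₂ = 88·2·12 = 2112; A₂A₃ = 2·12·109 = 2616; A₃A₄ = 12·109·5 = 6540.
Length 3: A₁..A₃: k=1: 0+2616+88·2·109=21800; k=2: 2112+0+88·12·109=117216 → min 21800 | A₂..A₄: k=2: 0+6540+2·12·5=6660; k=3: 2616+0+2·109·5=3706 → min 3706.
Length 4: A₁..A₄: k=1: 0+3706+88·2·5=4586; k=2: 2112+6540+88·12·5=13932; k=3: 21800+0+88·109·5=69760 → min 4586.
Optimal order: (A₁ × ((A₂ × A₃) × A₄)) with cost 4586.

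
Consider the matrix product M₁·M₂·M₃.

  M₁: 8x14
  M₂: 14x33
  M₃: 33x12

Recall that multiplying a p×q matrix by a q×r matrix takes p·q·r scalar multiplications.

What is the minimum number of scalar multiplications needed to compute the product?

6864

Order (M₁·(M₂·M₃)): (M₂·M₃): 14×33 by 33×12 → 14×12, cost 14·33·12 = 5544; (M₁·(M₂·M₃)): 8×14 by 14×12 → 8×12, cost 8·14·12 = 1344; cumulative 6888. Total 6888.
Order ((M₁·M₂)·M₃): (M₁·M₂): 8×14 by 14×33 → 8×33, cost 8·14·33 = 3696; ((M₁·M₂)·M₃): 8×33 by 33×12 → 8×12, cost 8·33·12 = 3168; cumulative 6864. Total 6864.
Minimum: 6864.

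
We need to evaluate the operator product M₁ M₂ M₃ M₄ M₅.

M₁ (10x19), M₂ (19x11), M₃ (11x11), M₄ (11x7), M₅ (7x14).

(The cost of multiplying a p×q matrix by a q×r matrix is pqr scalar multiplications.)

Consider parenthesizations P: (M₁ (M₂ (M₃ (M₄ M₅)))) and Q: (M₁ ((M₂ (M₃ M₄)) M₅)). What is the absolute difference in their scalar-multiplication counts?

Order P = (M₁ (M₂ (M₃ (M₄ M₅)))): (M₄ M₅): 11×7 by 7×14 → 11×14, cost 11·7·14 = 1078; (M₃ (M₄ M₅)): 11×11 by 11×14 → 11×14, cost 11·11·14 = 1694; cumulative 2772; (M₂ (M₃ (M₄ M₅))): 19×11 by 11×14 → 19×14, cost 19·11·14 = 2926; cumulative 5698; (M₁ (M₂ (M₃ (M₄ M₅)))): 10×19 by 19×14 → 10×14, cost 10·19·14 = 2660; cumulative 8358. Total 8358.
Order Q = (M₁ ((M₂ (M₃ M₄)) M₅)): (M₃ M₄): 11×11 by 11×7 → 11×7, cost 11·11·7 = 847; (M₂ (M₃ M₄)): 19×11 by 11×7 → 19×7, cost 19·11·7 = 1463; cumulative 2310; ((M₂ (M₃ M₄)) M₅): 19×7 by 7×14 → 19×14, cost 19·7·14 = 1862; cumulative 4172; (M₁ ((M₂ (M₃ M₄)) M₅)): 10×19 by 19×14 → 10×14, cost 10·19·14 = 2660; cumulative 6832. Total 6832.
Difference: |8358 − 6832| = 1526.

1526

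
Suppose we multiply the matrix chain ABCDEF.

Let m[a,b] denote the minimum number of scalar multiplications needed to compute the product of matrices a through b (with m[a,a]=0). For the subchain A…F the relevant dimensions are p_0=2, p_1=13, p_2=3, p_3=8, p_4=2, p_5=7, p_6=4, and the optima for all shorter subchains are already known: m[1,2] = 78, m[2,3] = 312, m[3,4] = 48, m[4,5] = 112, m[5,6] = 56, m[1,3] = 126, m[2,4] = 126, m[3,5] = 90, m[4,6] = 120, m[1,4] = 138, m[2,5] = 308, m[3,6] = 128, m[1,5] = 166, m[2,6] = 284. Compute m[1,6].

210

m[1,6] = min over k∈[1,5] of m[1,k]+m[k+1,6]+p_{0}·p_k·p_{6}.
k=1: 0 + 284 + 2·13·4 = 388; k=2: 78 + 128 + 2·3·4 = 230; k=3: 126 + 120 + 2·8·4 = 310; k=4: 138 + 56 + 2·2·4 = 210; k=5: 166 + 0 + 2·7·4 = 222.
Minimum: 210 at k=4.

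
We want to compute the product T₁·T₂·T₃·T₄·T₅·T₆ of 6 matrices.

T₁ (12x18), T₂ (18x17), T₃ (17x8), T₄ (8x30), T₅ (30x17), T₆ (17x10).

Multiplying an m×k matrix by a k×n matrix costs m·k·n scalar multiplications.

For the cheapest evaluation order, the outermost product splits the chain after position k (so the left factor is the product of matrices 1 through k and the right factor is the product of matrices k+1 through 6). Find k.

Adjacent pairs: T₁T₂ = 12·18·17 = 3672; T₂T₃ = 18·17·8 = 2448; T₃T₄ = 17·8·30 = 4080; T₄T₅ = 8·30·17 = 4080; T₅T₆ = 30·17·10 = 5100.
Length 3: T₁..T₃: k=1: 0+2448+12·18·8=4176; k=2: 3672+0+12·17·8=5304 → min 4176 | T₂..T₄: k=2: 0+4080+18·17·30=13260; k=3: 2448+0+18·8·30=6768 → min 6768 | T₃..T₅: k=3: 0+4080+17·8·17=6392; k=4: 4080+0+17·30·17=12750 → min 6392 | T₄..T₆: k=4: 0+5100+8·30·10=7500; k=5: 4080+0+8·17·10=5440 → min 5440.
Length 4: T₁..T₄: k=1: 0+6768+12·18·30=13248; k=2: 3672+4080+12·17·30=13872; k=3: 4176+0+12·8·30=7056 → min 7056 | T₂..T₅: k=2: 0+6392+18·17·17=11594; k=3: 2448+4080+18·8·17=8976; k=4: 6768+0+18·30·17=15948 → min 8976 | T₃..T₆: k=3: 0+5440+17·8·10=6800; k=4: 4080+5100+17·30·10=14280; k=5: 6392+0+17·17·10=9282 → min 6800.
Length 5: T₁..T₅: k=1: 0+8976+12·18·17=12648; k=2: 3672+6392+12·17·17=13532; k=3: 4176+4080+12·8·17=9888; k=4: 7056+0+12·30·17=13176 → min 9888 | T₂..T₆: k=2: 0+6800+18·17·10=9860; k=3: 2448+5440+18·8·10=9328; k=4: 6768+5100+18·30·10=17268; k=5: 8976+0+18·17·10=12036 → min 9328.
Top-level splits: k=1: (T₁..T₁)·(T₂..T₆) → 0+9328+12·18·10 = 11488; k=2: (T₁..T₂)·(T₃..T₆) → 3672+6800+12·17·10 = 12512; k=3: (T₁..T₃)·(T₄..T₆) → 4176+5440+12·8·10 = 10576; k=4: (T₁..T₄)·(T₅..T₆) → 7056+5100+12·30·10 = 15756; k=5: (T₁..T₅)·(T₆..T₆) → 9888+0+12·17·10 = 11928.
Best split is after T₃, i.e. k = 3.

3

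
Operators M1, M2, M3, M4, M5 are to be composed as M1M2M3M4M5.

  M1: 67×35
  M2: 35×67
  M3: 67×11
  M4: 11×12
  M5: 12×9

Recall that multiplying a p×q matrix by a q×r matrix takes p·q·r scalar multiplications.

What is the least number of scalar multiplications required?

50031

Adjacent pairs: M1M2 = 67·35·67 = 157115; M2M3 = 35·67·11 = 25795; M3M4 = 67·11·12 = 8844; M4M5 = 11·12·9 = 1188.
Length 3: M1..M3: k=1: 0+25795+67·35·11=51590; k=2: 157115+0+67·67·11=206494 → min 51590 | M2..M4: k=2: 0+8844+35·67·12=36984; k=3: 25795+0+35·11·12=30415 → min 30415 | M3..M5: k=3: 0+1188+67·11·9=7821; k=4: 8844+0+67·12·9=16080 → min 7821.
Length 4: M1..M4: k=1: 0+30415+67·35·12=58555; k=2: 157115+8844+67·67·12=219827; k=3: 51590+0+67·11·12=60434 → min 58555 | M2..M5: k=2: 0+7821+35·67·9=28926; k=3: 25795+1188+35·11·9=30448; k=4: 30415+0+35·12·9=34195 → min 28926.
Length 5: M1..M5: k=1: 0+28926+67·35·9=50031; k=2: 157115+7821+67·67·9=205337; k=3: 51590+1188+67·11·9=59411; k=4: 58555+0+67·12·9=65791 → min 50031.
Optimal order: (M1(M2(M3(M4M5)))) with cost 50031.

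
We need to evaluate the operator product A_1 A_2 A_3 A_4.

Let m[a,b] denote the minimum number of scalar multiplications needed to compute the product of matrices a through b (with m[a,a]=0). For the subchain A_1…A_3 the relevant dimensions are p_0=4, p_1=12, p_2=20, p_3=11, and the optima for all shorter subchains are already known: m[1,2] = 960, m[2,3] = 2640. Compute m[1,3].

1840

m[1,3] = min over k∈[1,2] of m[1,k]+m[k+1,3]+p_{0}·p_k·p_{3}.
k=1: 0 + 2640 + 4·12·11 = 3168; k=2: 960 + 0 + 4·20·11 = 1840.
Minimum: 1840 at k=2.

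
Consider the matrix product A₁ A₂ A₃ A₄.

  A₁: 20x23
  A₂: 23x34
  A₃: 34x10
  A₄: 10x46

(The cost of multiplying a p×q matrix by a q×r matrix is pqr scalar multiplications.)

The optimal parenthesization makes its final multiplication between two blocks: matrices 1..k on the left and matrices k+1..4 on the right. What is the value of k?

Adjacent pairs: A₁A₂ = 20·23·34 = 15640; A₂A₃ = 23·34·10 = 7820; A₃A₄ = 34·10·46 = 15640.
Length 3: A₁..A₃: k=1: 0+7820+20·23·10=12420; k=2: 15640+0+20·34·10=22440 → min 12420 | A₂..A₄: k=2: 0+15640+23·34·46=51612; k=3: 7820+0+23·10·46=18400 → min 18400.
Top-level splits: k=1: (A₁..A₁)·(A₂..A₄) → 0+18400+20·23·46 = 39560; k=2: (A₁..A₂)·(A₃..A₄) → 15640+15640+20·34·46 = 62560; k=3: (A₁..A₃)·(A₄..A₄) → 12420+0+20·10·46 = 21620.
Best split is after A₃, i.e. k = 3.

3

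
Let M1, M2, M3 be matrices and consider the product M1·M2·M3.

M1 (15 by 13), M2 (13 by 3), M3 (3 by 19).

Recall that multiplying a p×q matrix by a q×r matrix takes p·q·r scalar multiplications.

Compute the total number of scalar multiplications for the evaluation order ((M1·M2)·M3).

(M1·M2): 15×13 by 13×3 → 15×3, cost 15·13·3 = 585
((M1·M2)·M3): 15×3 by 3×19 → 15×19, cost 15·3·19 = 855; cumulative 1440
Total: 1440 scalar multiplications.

1440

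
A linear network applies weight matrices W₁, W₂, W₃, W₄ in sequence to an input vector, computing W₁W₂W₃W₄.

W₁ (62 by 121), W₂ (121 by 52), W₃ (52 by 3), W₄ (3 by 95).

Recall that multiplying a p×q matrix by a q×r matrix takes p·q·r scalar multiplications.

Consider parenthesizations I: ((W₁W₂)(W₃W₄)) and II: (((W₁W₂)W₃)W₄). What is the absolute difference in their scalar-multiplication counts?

Order I = ((W₁W₂)(W₃W₄)): (W₁W₂): 62×121 by 121×52 → 62×52, cost 62·121·52 = 390104; (W₃W₄): 52×3 by 3×95 → 52×95, cost 52·3·95 = 14820; ((W₁W₂)(W₃W₄)): 62×52 by 52×95 → 62×95, cost 62·52·95 = 306280; cumulative 711204. Total 711204.
Order II = (((W₁W₂)W₃)W₄): (W₁W₂): 62×121 by 121×52 → 62×52, cost 62·121·52 = 390104; ((W₁W₂)W₃): 62×52 by 52×3 → 62×3, cost 62·52·3 = 9672; cumulative 399776; (((W₁W₂)W₃)W₄): 62×3 by 3×95 → 62×95, cost 62·3·95 = 17670; cumulative 417446. Total 417446.
Difference: |711204 − 417446| = 293758.

293758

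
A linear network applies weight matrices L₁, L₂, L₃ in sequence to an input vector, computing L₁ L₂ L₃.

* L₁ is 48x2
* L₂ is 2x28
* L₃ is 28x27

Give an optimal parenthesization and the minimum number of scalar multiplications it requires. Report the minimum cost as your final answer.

4104

(L₁ (L₂ L₃)): cost 4104.
((L₁ L₂) L₃): cost 38976.
Optimal: (L₁ (L₂ L₃)) with cost 4104.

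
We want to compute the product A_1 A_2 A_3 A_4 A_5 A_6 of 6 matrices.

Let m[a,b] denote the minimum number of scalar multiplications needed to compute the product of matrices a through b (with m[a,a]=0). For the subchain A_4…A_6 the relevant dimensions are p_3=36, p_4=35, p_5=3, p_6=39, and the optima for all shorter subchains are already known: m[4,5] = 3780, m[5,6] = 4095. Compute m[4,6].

m[4,6] = min over k∈[4,5] of m[4,k]+m[k+1,6]+p_{3}·p_k·p_{6}.
k=4: 0 + 4095 + 36·35·39 = 53235; k=5: 3780 + 0 + 36·3·39 = 7992.
Minimum: 7992 at k=5.

7992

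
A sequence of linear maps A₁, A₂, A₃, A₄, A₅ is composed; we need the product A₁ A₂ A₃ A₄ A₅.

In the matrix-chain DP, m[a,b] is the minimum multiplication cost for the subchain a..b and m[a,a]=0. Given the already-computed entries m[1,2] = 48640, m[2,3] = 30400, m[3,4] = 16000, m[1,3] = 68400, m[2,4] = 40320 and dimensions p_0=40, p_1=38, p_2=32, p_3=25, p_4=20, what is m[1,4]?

70720

m[1,4] = min over k∈[1,3] of m[1,k]+m[k+1,4]+p_{0}·p_k·p_{4}.
k=1: 0 + 40320 + 40·38·20 = 70720; k=2: 48640 + 16000 + 40·32·20 = 90240; k=3: 68400 + 0 + 40·25·20 = 88400.
Minimum: 70720 at k=1.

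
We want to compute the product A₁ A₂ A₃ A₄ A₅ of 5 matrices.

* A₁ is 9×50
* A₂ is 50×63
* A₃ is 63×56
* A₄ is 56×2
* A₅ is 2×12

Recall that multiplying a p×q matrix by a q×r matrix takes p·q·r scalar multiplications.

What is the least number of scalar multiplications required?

Adjacent pairs: A₁A₂ = 9·50·63 = 28350; A₂A₃ = 50·63·56 = 176400; A₃A₄ = 63·56·2 = 7056; A₄A₅ = 56·2·12 = 1344.
Length 3: A₁..A₃: k=1: 0+176400+9·50·56=201600; k=2: 28350+0+9·63·56=60102 → min 60102 | A₂..A₄: k=2: 0+7056+50·63·2=13356; k=3: 176400+0+50·56·2=182000 → min 13356 | A₃..A₅: k=3: 0+1344+63·56·12=43680; k=4: 7056+0+63·2·12=8568 → min 8568.
Length 4: A₁..A₄: k=1: 0+13356+9·50·2=14256; k=2: 28350+7056+9·63·2=36540; k=3: 60102+0+9·56·2=61110 → min 14256 | A₂..A₅: k=2: 0+8568+50·63·12=46368; k=3: 176400+1344+50·56·12=211344; k=4: 13356+0+50·2·12=14556 → min 14556.
Length 5: A₁..A₅: k=1: 0+14556+9·50·12=19956; k=2: 28350+8568+9·63·12=43722; k=3: 60102+1344+9·56·12=67494; k=4: 14256+0+9·2·12=14472 → min 14472.
Optimal order: ((A₁ (A₂ (A₃ A₄))) A₅) with cost 14472.

14472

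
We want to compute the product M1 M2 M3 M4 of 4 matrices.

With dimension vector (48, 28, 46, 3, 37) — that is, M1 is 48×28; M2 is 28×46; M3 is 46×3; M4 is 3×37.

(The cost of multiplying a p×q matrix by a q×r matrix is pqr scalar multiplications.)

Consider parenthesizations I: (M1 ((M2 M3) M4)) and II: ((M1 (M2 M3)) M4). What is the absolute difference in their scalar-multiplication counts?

43476

Order I = (M1 ((M2 M3) M4)): (M2 M3): 28×46 by 46×3 → 28×3, cost 28·46·3 = 3864; ((M2 M3) M4): 28×3 by 3×37 → 28×37, cost 28·3·37 = 3108; cumulative 6972; (M1 ((M2 M3) M4)): 48×28 by 28×37 → 48×37, cost 48·28·37 = 49728; cumulative 56700. Total 56700.
Order II = ((M1 (M2 M3)) M4): (M2 M3): 28×46 by 46×3 → 28×3, cost 28·46·3 = 3864; (M1 (M2 M3)): 48×28 by 28×3 → 48×3, cost 48·28·3 = 4032; cumulative 7896; ((M1 (M2 M3)) M4): 48×3 by 3×37 → 48×37, cost 48·3·37 = 5328; cumulative 13224. Total 13224.
Difference: |56700 − 13224| = 43476.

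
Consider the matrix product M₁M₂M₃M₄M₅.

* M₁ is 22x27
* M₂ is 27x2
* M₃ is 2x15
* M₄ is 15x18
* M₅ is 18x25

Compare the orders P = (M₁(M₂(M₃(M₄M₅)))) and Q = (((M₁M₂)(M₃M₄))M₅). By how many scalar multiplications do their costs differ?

11280

Order P = (M₁(M₂(M₃(M₄M₅)))): (M₄M₅): 15×18 by 18×25 → 15×25, cost 15·18·25 = 6750; (M₃(M₄M₅)): 2×15 by 15×25 → 2×25, cost 2·15·25 = 750; cumulative 7500; (M₂(M₃(M₄M₅))): 27×2 by 2×25 → 27×25, cost 27·2·25 = 1350; cumulative 8850; (M₁(M₂(M₃(M₄M₅)))): 22×27 by 27×25 → 22×25, cost 22·27·25 = 14850; cumulative 23700. Total 23700.
Order Q = (((M₁M₂)(M₃M₄))M₅): (M₁M₂): 22×27 by 27×2 → 22×2, cost 22·27·2 = 1188; (M₃M₄): 2×15 by 15×18 → 2×18, cost 2·15·18 = 540; ((M₁M₂)(M₃M₄)): 22×2 by 2×18 → 22×18, cost 22·2·18 = 792; cumulative 2520; (((M₁M₂)(M₃M₄))M₅): 22×18 by 18×25 → 22×25, cost 22·18·25 = 9900; cumulative 12420. Total 12420.
Difference: |23700 − 12420| = 11280.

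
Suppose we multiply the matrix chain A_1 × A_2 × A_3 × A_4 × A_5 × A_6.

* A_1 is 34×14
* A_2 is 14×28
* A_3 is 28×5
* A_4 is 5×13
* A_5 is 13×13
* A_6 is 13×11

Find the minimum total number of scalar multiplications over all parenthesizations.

7770

Adjacent pairs: A_1A_2 = 34·14·28 = 13328; A_2A_3 = 14·28·5 = 1960; A_3A_4 = 28·5·13 = 1820; A_4A_5 = 5·13·13 = 845; A_5A_6 = 13·13·11 = 1859.
Length 3: A_1..A_3: k=1: 0+1960+34·14·5=4340; k=2: 13328+0+34·28·5=18088 → min 4340 | A_2..A_4: k=2: 0+1820+14·28·13=6916; k=3: 1960+0+14·5·13=2870 → min 2870 | A_3..A_5: k=3: 0+845+28·5·13=2665; k=4: 1820+0+28·13·13=6552 → min 2665 | A_4..A_6: k=4: 0+1859+5·13·11=2574; k=5: 845+0+5·13·11=1560 → min 1560.
Length 4: A_1..A_4: k=1: 0+2870+34·14·13=9058; k=2: 13328+1820+34·28·13=27524; k=3: 4340+0+34·5·13=6550 → min 6550 | A_2..A_5: k=2: 0+2665+14·28·13=7761; k=3: 1960+845+14·5·13=3715; k=4: 2870+0+14·13·13=5236 → min 3715 | A_3..A_6: k=3: 0+1560+28·5·11=3100; k=4: 1820+1859+28·13·11=7683; k=5: 2665+0+28·13·11=6669 → min 3100.
Length 5: A_1..A_5: k=1: 0+3715+34·14·13=9903; k=2: 13328+2665+34·28·13=28369; k=3: 4340+845+34·5·13=7395; k=4: 6550+0+34·13·13=12296 → min 7395 | A_2..A_6: k=2: 0+3100+14·28·11=7412; k=3: 1960+1560+14·5·11=4290; k=4: 2870+1859+14·13·11=6731; k=5: 3715+0+14·13·11=5717 → min 4290.
Length 6: A_1..A_6: k=1: 0+4290+34·14·11=9526; k=2: 13328+3100+34·28·11=26900; k=3: 4340+1560+34·5·11=7770; k=4: 6550+1859+34·13·11=13271; k=5: 7395+0+34·13·11=12257 → min 7770.
Optimal order: ((A_1 × (A_2 × A_3)) × ((A_4 × A_5) × A_6)) with cost 7770.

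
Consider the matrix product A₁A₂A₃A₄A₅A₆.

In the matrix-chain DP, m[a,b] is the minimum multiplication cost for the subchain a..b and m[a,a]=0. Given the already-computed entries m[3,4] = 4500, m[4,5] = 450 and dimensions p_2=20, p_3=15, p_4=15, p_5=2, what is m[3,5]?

1050

m[3,5] = min over k∈[3,4] of m[3,k]+m[k+1,5]+p_{2}·p_k·p_{5}.
k=3: 0 + 450 + 20·15·2 = 1050; k=4: 4500 + 0 + 20·15·2 = 5100.
Minimum: 1050 at k=3.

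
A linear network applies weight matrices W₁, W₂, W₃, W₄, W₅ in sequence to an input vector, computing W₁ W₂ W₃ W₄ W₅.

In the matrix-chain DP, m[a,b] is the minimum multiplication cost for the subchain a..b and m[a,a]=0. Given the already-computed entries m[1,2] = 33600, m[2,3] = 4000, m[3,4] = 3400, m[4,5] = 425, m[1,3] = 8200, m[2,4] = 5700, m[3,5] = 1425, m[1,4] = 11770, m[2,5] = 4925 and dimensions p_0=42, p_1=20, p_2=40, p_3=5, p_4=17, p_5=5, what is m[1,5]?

9125

m[1,5] = min over k∈[1,4] of m[1,k]+m[k+1,5]+p_{0}·p_k·p_{5}.
k=1: 0 + 4925 + 42·20·5 = 9125; k=2: 33600 + 1425 + 42·40·5 = 43425; k=3: 8200 + 425 + 42·5·5 = 9675; k=4: 11770 + 0 + 42·17·5 = 15340.
Minimum: 9125 at k=1.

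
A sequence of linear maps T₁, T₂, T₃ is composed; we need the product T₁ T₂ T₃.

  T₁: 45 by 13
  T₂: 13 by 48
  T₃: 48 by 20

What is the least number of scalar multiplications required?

Order (T₁ (T₂ T₃)): (T₂ T₃): 13×48 by 48×20 → 13×20, cost 13·48·20 = 12480; (T₁ (T₂ T₃)): 45×13 by 13×20 → 45×20, cost 45·13·20 = 11700; cumulative 24180. Total 24180.
Order ((T₁ T₂) T₃): (T₁ T₂): 45×13 by 13×48 → 45×48, cost 45·13·48 = 28080; ((T₁ T₂) T₃): 45×48 by 48×20 → 45×20, cost 45·48·20 = 43200; cumulative 71280. Total 71280.
Minimum: 24180.

24180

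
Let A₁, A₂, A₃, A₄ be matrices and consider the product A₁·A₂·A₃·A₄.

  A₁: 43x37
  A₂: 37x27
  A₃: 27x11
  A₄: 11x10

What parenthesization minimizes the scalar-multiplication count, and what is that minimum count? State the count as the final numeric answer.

Adjacent pairs: A₁A₂ = 43·37·27 = 42957; A₂A₃ = 37·27·11 = 10989; A₃A₄ = 27·11·10 = 2970.
Length 3: A₁..A₃: k=1: 0+10989+43·37·11=28490; k=2: 42957+0+43·27·11=55728 → min 28490 | A₂..A₄: k=2: 0+2970+37·27·10=12960; k=3: 10989+0+37·11·10=15059 → min 12960.
Length 4: A₁..A₄: k=1: 0+12960+43·37·10=28870; k=2: 42957+2970+43·27·10=57537; k=3: 28490+0+43·11·10=33220 → min 28870.
Optimal parenthesization: (A₁·(A₂·(A₃·A₄))) with cost 28870.

28870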